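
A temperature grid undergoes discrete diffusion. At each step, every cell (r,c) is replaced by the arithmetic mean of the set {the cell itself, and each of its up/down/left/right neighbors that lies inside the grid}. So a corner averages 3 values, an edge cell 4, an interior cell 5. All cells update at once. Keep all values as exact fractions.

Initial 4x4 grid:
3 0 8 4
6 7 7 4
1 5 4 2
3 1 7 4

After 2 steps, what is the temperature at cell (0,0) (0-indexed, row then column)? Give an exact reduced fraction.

Answer: 47/12

Derivation:
Step 1: cell (0,0) = 3
Step 2: cell (0,0) = 47/12
Full grid after step 2:
  47/12 69/16 247/48 43/9
  4 467/100 5 229/48
  199/60 427/100 221/50 205/48
  113/36 199/60 13/3 71/18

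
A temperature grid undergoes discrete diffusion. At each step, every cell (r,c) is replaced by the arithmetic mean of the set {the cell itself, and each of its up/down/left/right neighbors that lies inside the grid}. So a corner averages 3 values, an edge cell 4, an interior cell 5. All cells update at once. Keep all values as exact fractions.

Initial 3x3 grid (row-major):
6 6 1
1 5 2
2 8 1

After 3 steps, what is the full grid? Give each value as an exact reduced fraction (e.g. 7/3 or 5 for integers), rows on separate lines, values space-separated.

Answer: 1093/270 27269/7200 851/240
9323/2400 22831/6000 49013/14400
4187/1080 6611/1800 7609/2160

Derivation:
After step 1:
  13/3 9/2 3
  7/2 22/5 9/4
  11/3 4 11/3
After step 2:
  37/9 487/120 13/4
  159/40 373/100 799/240
  67/18 59/15 119/36
After step 3:
  1093/270 27269/7200 851/240
  9323/2400 22831/6000 49013/14400
  4187/1080 6611/1800 7609/2160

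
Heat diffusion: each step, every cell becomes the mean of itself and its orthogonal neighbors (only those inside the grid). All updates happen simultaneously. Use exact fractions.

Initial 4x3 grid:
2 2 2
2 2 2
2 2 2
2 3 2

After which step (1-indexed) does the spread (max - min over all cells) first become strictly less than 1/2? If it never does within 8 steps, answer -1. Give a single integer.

Answer: 1

Derivation:
Step 1: max=7/3, min=2, spread=1/3
  -> spread < 1/2 first at step 1
Step 2: max=547/240, min=2, spread=67/240
Step 3: max=4757/2160, min=2, spread=437/2160
Step 4: max=1885531/864000, min=2009/1000, spread=29951/172800
Step 5: max=16767821/7776000, min=6829/3375, spread=206761/1555200
Step 6: max=6676995571/3110400000, min=10965671/5400000, spread=14430763/124416000
Step 7: max=398355741689/186624000000, min=881652727/432000000, spread=139854109/1492992000
Step 8: max=23817351890251/11197440000000, min=79611228977/38880000000, spread=7114543559/89579520000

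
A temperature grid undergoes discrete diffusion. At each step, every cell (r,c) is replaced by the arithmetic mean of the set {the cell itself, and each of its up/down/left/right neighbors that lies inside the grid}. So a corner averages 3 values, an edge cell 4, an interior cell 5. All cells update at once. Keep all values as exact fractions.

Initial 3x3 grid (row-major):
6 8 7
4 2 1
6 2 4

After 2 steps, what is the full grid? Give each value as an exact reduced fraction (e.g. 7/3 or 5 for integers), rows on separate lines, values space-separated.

Answer: 65/12 1229/240 175/36
179/40 413/100 437/120
4 397/120 28/9

Derivation:
After step 1:
  6 23/4 16/3
  9/2 17/5 7/2
  4 7/2 7/3
After step 2:
  65/12 1229/240 175/36
  179/40 413/100 437/120
  4 397/120 28/9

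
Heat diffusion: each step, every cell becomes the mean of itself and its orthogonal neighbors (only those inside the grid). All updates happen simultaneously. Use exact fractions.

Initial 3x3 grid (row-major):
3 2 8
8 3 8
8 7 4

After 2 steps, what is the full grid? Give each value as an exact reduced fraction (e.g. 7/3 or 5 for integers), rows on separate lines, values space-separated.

After step 1:
  13/3 4 6
  11/2 28/5 23/4
  23/3 11/2 19/3
After step 2:
  83/18 299/60 21/4
  231/40 527/100 1421/240
  56/9 251/40 211/36

Answer: 83/18 299/60 21/4
231/40 527/100 1421/240
56/9 251/40 211/36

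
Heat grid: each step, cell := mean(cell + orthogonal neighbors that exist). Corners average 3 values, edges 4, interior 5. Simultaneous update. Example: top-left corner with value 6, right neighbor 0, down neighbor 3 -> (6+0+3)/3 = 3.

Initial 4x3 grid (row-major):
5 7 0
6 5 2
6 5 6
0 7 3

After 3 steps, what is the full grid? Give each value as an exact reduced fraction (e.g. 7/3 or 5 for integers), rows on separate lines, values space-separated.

Answer: 5 7229/1600 95/24
12101/2400 9153/2000 10001/2400
33893/7200 28429/6000 31193/7200
4999/1080 64211/14400 2477/540

Derivation:
After step 1:
  6 17/4 3
  11/2 5 13/4
  17/4 29/5 4
  13/3 15/4 16/3
After step 2:
  21/4 73/16 7/2
  83/16 119/25 61/16
  1193/240 114/25 1103/240
  37/9 1153/240 157/36
After step 3:
  5 7229/1600 95/24
  12101/2400 9153/2000 10001/2400
  33893/7200 28429/6000 31193/7200
  4999/1080 64211/14400 2477/540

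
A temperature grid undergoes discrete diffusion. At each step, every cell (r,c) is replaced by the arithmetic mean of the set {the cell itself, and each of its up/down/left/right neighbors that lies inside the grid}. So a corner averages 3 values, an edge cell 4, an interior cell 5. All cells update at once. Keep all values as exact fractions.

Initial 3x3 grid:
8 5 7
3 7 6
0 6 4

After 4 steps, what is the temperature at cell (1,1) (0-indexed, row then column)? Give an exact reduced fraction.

Answer: 942271/180000

Derivation:
Step 1: cell (1,1) = 27/5
Step 2: cell (1,1) = 269/50
Step 3: cell (1,1) = 15593/3000
Step 4: cell (1,1) = 942271/180000
Full grid after step 4:
  687823/129600 4797041/864000 249391/43200
  2126083/432000 942271/180000 1181729/216000
  66797/14400 4188791/864000 669523/129600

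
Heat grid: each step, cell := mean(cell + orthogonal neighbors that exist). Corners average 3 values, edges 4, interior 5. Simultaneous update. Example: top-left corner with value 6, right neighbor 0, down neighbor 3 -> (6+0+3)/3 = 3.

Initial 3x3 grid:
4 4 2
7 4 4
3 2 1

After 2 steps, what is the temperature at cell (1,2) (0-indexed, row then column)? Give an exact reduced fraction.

Answer: 757/240

Derivation:
Step 1: cell (1,2) = 11/4
Step 2: cell (1,2) = 757/240
Full grid after step 2:
  13/3 481/120 115/36
  177/40 349/100 757/240
  11/3 391/120 91/36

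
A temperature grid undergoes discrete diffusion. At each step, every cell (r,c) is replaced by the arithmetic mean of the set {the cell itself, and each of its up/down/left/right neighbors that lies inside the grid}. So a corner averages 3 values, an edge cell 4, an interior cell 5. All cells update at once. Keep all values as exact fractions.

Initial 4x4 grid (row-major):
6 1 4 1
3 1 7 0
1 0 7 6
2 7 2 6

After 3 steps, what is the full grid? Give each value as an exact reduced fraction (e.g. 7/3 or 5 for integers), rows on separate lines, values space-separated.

After step 1:
  10/3 3 13/4 5/3
  11/4 12/5 19/5 7/2
  3/2 16/5 22/5 19/4
  10/3 11/4 11/2 14/3
After step 2:
  109/36 719/240 703/240 101/36
  599/240 303/100 347/100 823/240
  647/240 57/20 433/100 1039/240
  91/36 887/240 1039/240 179/36
After step 3:
  3067/1080 21569/7200 21961/7200 3299/1080
  20249/7200 1781/600 10313/3000 25261/7200
  761/288 9961/3000 2317/600 30709/7200
  3211/1080 965/288 31189/7200 4907/1080

Answer: 3067/1080 21569/7200 21961/7200 3299/1080
20249/7200 1781/600 10313/3000 25261/7200
761/288 9961/3000 2317/600 30709/7200
3211/1080 965/288 31189/7200 4907/1080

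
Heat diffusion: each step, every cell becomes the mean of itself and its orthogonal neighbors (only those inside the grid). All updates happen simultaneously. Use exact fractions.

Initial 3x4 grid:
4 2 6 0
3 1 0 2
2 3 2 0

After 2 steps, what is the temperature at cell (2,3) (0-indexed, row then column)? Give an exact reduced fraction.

Answer: 37/36

Derivation:
Step 1: cell (2,3) = 4/3
Step 2: cell (2,3) = 37/36
Full grid after step 2:
  35/12 201/80 607/240 31/18
  299/120 47/20 31/20 67/40
  43/18 463/240 407/240 37/36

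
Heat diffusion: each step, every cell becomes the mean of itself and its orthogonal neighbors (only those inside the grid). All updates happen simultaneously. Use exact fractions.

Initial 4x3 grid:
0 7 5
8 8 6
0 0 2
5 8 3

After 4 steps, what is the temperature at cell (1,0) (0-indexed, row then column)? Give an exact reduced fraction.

Step 1: cell (1,0) = 4
Step 2: cell (1,0) = 361/80
Step 3: cell (1,0) = 3541/800
Step 4: cell (1,0) = 36039/8000
Full grid after step 4:
  103453/21600 358541/72000 54389/10800
  36039/8000 92231/20000 56621/12000
  887633/216000 749179/180000 456379/108000
  254789/64800 213157/54000 128707/32400

Answer: 36039/8000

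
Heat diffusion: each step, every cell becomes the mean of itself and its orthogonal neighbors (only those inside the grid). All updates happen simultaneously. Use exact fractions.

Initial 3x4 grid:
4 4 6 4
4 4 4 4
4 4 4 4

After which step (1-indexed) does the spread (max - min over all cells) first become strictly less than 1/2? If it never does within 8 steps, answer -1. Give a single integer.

Step 1: max=14/3, min=4, spread=2/3
Step 2: max=271/60, min=4, spread=31/60
Step 3: max=2371/540, min=4, spread=211/540
  -> spread < 1/2 first at step 3
Step 4: max=232897/54000, min=3647/900, spread=14077/54000
Step 5: max=2084407/486000, min=219683/54000, spread=5363/24300
Step 6: max=62060809/14580000, min=122869/30000, spread=93859/583200
Step 7: max=3709474481/874800000, min=199736467/48600000, spread=4568723/34992000
Step 8: max=221732435629/52488000000, min=6013618889/1458000000, spread=8387449/83980800

Answer: 3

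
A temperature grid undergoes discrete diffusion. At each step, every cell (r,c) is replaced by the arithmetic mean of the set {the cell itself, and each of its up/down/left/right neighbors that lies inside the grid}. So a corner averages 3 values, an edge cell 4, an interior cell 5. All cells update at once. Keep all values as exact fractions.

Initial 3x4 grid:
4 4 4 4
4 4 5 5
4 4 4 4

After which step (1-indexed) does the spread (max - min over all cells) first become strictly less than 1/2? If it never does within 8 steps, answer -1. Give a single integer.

Answer: 2

Derivation:
Step 1: max=9/2, min=4, spread=1/2
Step 2: max=527/120, min=4, spread=47/120
  -> spread < 1/2 first at step 2
Step 3: max=31381/7200, min=1617/400, spread=91/288
Step 4: max=1867199/432000, min=9773/2400, spread=108059/432000
Step 5: max=111543661/25920000, min=1962659/480000, spread=222403/1036800
Step 6: max=6661525799/1555200000, min=354960643/86400000, spread=10889369/62208000
Step 7: max=398392455541/93312000000, min=21368191537/5184000000, spread=110120063/746496000
Step 8: max=23831839516319/5598720000000, min=428685327161/103680000000, spread=5462654797/44789760000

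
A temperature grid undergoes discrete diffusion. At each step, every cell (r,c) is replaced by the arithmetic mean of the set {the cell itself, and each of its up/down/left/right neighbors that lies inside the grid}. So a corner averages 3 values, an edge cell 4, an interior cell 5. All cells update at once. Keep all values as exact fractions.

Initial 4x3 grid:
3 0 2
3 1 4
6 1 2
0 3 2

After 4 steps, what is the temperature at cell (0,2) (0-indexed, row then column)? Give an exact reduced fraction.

Answer: 44383/21600

Derivation:
Step 1: cell (0,2) = 2
Step 2: cell (0,2) = 23/12
Step 3: cell (0,2) = 349/180
Step 4: cell (0,2) = 44383/21600
Full grid after step 4:
  7993/3600 298817/144000 44383/21600
  18309/8000 22393/10000 25151/12000
  175741/72000 101831/45000 241549/108000
  8573/3600 1011211/432000 142739/64800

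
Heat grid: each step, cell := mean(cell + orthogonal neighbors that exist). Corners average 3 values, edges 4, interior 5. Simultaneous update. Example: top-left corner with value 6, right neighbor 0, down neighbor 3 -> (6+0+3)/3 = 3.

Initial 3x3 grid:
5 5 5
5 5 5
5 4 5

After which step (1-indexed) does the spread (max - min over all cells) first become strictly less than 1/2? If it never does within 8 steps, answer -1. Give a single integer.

Step 1: max=5, min=14/3, spread=1/3
  -> spread < 1/2 first at step 1
Step 2: max=5, min=1133/240, spread=67/240
Step 3: max=993/200, min=10363/2160, spread=1807/10800
Step 4: max=26639/5400, min=4162037/864000, spread=33401/288000
Step 5: max=2656609/540000, min=37650067/7776000, spread=3025513/38880000
Step 6: max=141244051/28800000, min=15087073133/3110400000, spread=53531/995328
Step 7: max=38088883949/7776000000, min=907087074151/186624000000, spread=450953/11943936
Step 8: max=4564591389481/933120000000, min=54478296439397/11197440000000, spread=3799043/143327232

Answer: 1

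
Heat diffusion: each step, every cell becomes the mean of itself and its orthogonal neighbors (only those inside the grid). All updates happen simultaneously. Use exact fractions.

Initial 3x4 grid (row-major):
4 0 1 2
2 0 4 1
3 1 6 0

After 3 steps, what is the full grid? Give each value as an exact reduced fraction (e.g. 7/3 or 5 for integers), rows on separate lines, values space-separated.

After step 1:
  2 5/4 7/4 4/3
  9/4 7/5 12/5 7/4
  2 5/2 11/4 7/3
After step 2:
  11/6 8/5 101/60 29/18
  153/80 49/25 201/100 469/240
  9/4 173/80 599/240 41/18
After step 3:
  1283/720 2123/1200 3107/1800 3779/2160
  9547/4800 1929/1000 3031/1500 28271/14400
  253/120 5321/2400 16103/7200 1211/540

Answer: 1283/720 2123/1200 3107/1800 3779/2160
9547/4800 1929/1000 3031/1500 28271/14400
253/120 5321/2400 16103/7200 1211/540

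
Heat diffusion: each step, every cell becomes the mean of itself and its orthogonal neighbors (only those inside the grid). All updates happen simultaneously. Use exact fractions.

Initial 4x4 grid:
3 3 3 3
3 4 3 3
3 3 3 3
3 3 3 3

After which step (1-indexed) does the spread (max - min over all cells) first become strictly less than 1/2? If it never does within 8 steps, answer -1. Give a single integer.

Answer: 1

Derivation:
Step 1: max=13/4, min=3, spread=1/4
  -> spread < 1/2 first at step 1
Step 2: max=161/50, min=3, spread=11/50
Step 3: max=7567/2400, min=3, spread=367/2400
Step 4: max=33971/10800, min=1813/600, spread=1337/10800
Step 5: max=1013669/324000, min=54469/18000, spread=33227/324000
Step 6: max=30374327/9720000, min=328049/108000, spread=849917/9720000
Step 7: max=908514347/291600000, min=4928533/1620000, spread=21378407/291600000
Step 8: max=27210462371/8748000000, min=1481688343/486000000, spread=540072197/8748000000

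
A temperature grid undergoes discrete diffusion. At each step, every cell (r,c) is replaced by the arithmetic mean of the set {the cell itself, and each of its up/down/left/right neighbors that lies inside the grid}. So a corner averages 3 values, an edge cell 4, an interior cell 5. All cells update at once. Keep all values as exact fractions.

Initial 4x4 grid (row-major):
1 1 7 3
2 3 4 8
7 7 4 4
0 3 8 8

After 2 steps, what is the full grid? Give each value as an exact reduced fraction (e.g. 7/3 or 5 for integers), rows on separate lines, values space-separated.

After step 1:
  4/3 3 15/4 6
  13/4 17/5 26/5 19/4
  4 24/5 27/5 6
  10/3 9/2 23/4 20/3
After step 2:
  91/36 689/240 359/80 29/6
  719/240 393/100 9/2 439/80
  923/240 221/50 543/100 1369/240
  71/18 1103/240 1339/240 221/36

Answer: 91/36 689/240 359/80 29/6
719/240 393/100 9/2 439/80
923/240 221/50 543/100 1369/240
71/18 1103/240 1339/240 221/36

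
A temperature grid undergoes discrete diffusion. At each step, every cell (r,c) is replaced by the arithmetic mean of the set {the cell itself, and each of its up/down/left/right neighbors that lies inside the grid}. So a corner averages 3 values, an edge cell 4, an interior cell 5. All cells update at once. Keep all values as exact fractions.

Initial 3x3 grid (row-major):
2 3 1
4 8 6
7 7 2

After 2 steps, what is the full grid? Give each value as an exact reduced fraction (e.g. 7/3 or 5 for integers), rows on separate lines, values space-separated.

After step 1:
  3 7/2 10/3
  21/4 28/5 17/4
  6 6 5
After step 2:
  47/12 463/120 133/36
  397/80 123/25 1091/240
  23/4 113/20 61/12

Answer: 47/12 463/120 133/36
397/80 123/25 1091/240
23/4 113/20 61/12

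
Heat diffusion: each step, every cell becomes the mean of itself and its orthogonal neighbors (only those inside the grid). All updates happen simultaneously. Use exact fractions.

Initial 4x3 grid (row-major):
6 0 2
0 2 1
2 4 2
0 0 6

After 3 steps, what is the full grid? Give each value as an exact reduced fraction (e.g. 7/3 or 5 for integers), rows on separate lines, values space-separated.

After step 1:
  2 5/2 1
  5/2 7/5 7/4
  3/2 2 13/4
  2/3 5/2 8/3
After step 2:
  7/3 69/40 7/4
  37/20 203/100 37/20
  5/3 213/100 29/12
  14/9 47/24 101/36
After step 3:
  709/360 4703/2400 71/40
  197/100 1917/1000 1207/600
  3241/1800 6121/3000 4141/1800
  373/216 15209/7200 517/216

Answer: 709/360 4703/2400 71/40
197/100 1917/1000 1207/600
3241/1800 6121/3000 4141/1800
373/216 15209/7200 517/216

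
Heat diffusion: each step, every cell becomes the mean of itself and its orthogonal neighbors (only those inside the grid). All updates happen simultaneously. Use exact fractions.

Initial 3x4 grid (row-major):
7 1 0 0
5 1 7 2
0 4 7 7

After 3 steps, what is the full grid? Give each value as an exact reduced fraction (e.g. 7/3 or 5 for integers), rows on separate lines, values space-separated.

Answer: 3553/1080 4141/1440 4031/1440 5509/2160
1873/576 4201/1200 27/8 877/240
1271/360 1757/480 6301/1440 9389/2160

Derivation:
After step 1:
  13/3 9/4 2 2/3
  13/4 18/5 17/5 4
  3 3 25/4 16/3
After step 2:
  59/18 731/240 499/240 20/9
  851/240 31/10 77/20 67/20
  37/12 317/80 1079/240 187/36
After step 3:
  3553/1080 4141/1440 4031/1440 5509/2160
  1873/576 4201/1200 27/8 877/240
  1271/360 1757/480 6301/1440 9389/2160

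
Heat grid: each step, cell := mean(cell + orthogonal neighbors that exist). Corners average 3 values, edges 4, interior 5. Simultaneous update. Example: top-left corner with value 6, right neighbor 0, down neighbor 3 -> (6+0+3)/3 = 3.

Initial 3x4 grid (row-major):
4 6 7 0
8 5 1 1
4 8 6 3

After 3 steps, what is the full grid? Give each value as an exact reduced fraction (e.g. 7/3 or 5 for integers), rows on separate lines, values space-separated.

After step 1:
  6 11/2 7/2 8/3
  21/4 28/5 4 5/4
  20/3 23/4 9/2 10/3
After step 2:
  67/12 103/20 47/12 89/36
  1411/240 261/50 377/100 45/16
  53/9 1351/240 211/48 109/36
After step 3:
  443/80 1987/400 6889/1800 1325/432
  81257/14400 15389/3000 4023/1000 4833/1600
  6263/1080 38041/7200 30281/7200 737/216

Answer: 443/80 1987/400 6889/1800 1325/432
81257/14400 15389/3000 4023/1000 4833/1600
6263/1080 38041/7200 30281/7200 737/216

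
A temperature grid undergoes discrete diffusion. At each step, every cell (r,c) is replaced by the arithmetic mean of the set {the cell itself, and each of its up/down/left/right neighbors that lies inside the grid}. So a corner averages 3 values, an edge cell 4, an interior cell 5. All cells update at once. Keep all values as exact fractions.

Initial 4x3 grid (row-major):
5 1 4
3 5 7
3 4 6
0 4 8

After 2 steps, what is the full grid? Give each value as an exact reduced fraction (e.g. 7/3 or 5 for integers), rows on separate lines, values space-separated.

Answer: 43/12 59/16 53/12
27/8 433/100 79/16
397/120 423/100 443/80
53/18 251/60 65/12

Derivation:
After step 1:
  3 15/4 4
  4 4 11/2
  5/2 22/5 25/4
  7/3 4 6
After step 2:
  43/12 59/16 53/12
  27/8 433/100 79/16
  397/120 423/100 443/80
  53/18 251/60 65/12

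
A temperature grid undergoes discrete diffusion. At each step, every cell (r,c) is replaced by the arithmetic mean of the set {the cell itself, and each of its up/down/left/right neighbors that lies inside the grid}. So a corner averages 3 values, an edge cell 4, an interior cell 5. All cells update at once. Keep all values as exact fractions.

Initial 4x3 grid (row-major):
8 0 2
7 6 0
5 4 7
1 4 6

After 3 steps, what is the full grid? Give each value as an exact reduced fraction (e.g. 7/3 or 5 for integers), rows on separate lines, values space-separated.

Answer: 3173/720 3557/900 409/135
3869/800 23773/6000 6799/1800
31601/7200 4553/1000 14813/3600
4711/1080 20389/4800 9907/2160

Derivation:
After step 1:
  5 4 2/3
  13/2 17/5 15/4
  17/4 26/5 17/4
  10/3 15/4 17/3
After step 2:
  31/6 49/15 101/36
  383/80 457/100 181/60
  1157/240 417/100 283/60
  34/9 359/80 41/9
After step 3:
  3173/720 3557/900 409/135
  3869/800 23773/6000 6799/1800
  31601/7200 4553/1000 14813/3600
  4711/1080 20389/4800 9907/2160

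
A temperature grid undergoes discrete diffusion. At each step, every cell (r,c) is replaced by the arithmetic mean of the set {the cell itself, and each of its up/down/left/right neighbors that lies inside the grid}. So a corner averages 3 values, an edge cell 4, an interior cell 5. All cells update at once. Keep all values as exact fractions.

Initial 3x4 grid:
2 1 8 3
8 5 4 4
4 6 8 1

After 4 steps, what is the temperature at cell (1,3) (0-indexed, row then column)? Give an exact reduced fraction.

Answer: 15203/3375

Derivation:
Step 1: cell (1,3) = 3
Step 2: cell (1,3) = 68/15
Step 3: cell (1,3) = 958/225
Step 4: cell (1,3) = 15203/3375
Full grid after step 4:
  592397/129600 483731/108000 18003/4000 23383/5400
  4141993/864000 1737647/360000 102817/22500 15203/3375
  220699/43200 19953/4000 522331/108000 146623/32400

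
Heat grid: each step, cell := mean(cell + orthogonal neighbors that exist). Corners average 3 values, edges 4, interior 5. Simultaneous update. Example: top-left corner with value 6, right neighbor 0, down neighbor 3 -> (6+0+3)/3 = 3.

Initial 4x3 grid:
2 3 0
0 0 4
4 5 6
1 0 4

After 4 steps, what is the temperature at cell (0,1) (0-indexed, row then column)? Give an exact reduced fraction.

Step 1: cell (0,1) = 5/4
Step 2: cell (0,1) = 153/80
Step 3: cell (0,1) = 3017/1600
Step 4: cell (0,1) = 67321/32000
Full grid after step 4:
  243323/129600 67321/32000 295273/129600
  115057/54000 92447/40000 572603/216000
  62861/27000 6767/2500 633263/216000
  163039/64800 132499/48000 25033/8100

Answer: 67321/32000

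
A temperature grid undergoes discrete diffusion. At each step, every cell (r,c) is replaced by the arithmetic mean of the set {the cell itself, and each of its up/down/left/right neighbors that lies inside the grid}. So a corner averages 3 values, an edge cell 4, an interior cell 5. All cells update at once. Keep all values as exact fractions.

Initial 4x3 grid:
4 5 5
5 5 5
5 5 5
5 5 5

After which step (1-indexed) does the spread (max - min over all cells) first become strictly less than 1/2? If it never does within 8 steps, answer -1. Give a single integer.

Step 1: max=5, min=14/3, spread=1/3
  -> spread < 1/2 first at step 1
Step 2: max=5, min=85/18, spread=5/18
Step 3: max=5, min=1039/216, spread=41/216
Step 4: max=5, min=125383/25920, spread=4217/25920
Step 5: max=35921/7200, min=7566851/1555200, spread=38417/311040
Step 6: max=717403/144000, min=455359789/93312000, spread=1903471/18662400
Step 7: max=21484241/4320000, min=27392610911/5598720000, spread=18038617/223948800
Step 8: max=1931073241/388800000, min=1646347817149/335923200000, spread=883978523/13436928000

Answer: 1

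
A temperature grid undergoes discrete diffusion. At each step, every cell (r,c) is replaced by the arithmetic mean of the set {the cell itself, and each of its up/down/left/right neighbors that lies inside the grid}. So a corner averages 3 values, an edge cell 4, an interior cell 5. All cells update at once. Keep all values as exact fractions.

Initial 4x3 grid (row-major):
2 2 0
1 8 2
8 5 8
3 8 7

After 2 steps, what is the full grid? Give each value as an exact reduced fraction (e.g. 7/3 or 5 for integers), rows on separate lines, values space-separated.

Answer: 113/36 12/5 53/18
107/30 93/20 56/15
341/60 53/10 94/15
49/9 543/80 227/36

Derivation:
After step 1:
  5/3 3 4/3
  19/4 18/5 9/2
  17/4 37/5 11/2
  19/3 23/4 23/3
After step 2:
  113/36 12/5 53/18
  107/30 93/20 56/15
  341/60 53/10 94/15
  49/9 543/80 227/36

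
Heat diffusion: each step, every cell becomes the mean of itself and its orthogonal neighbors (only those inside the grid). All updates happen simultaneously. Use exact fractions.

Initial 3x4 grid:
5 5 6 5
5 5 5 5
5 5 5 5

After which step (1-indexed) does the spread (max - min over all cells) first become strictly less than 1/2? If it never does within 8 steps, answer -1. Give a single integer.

Answer: 1

Derivation:
Step 1: max=16/3, min=5, spread=1/3
  -> spread < 1/2 first at step 1
Step 2: max=631/120, min=5, spread=31/120
Step 3: max=5611/1080, min=5, spread=211/1080
Step 4: max=556897/108000, min=9047/1800, spread=14077/108000
Step 5: max=5000407/972000, min=543683/108000, spread=5363/48600
Step 6: max=149540809/29160000, min=302869/60000, spread=93859/1166400
Step 7: max=8958274481/1749600000, min=491336467/97200000, spread=4568723/69984000
Step 8: max=536660435629/104976000000, min=14761618889/2916000000, spread=8387449/167961600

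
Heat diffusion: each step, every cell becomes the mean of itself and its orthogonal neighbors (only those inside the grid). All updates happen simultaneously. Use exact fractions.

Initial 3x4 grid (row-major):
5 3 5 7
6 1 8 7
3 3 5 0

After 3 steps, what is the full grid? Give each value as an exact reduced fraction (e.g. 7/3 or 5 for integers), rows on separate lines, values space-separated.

After step 1:
  14/3 7/2 23/4 19/3
  15/4 21/5 26/5 11/2
  4 3 4 4
After step 2:
  143/36 1087/240 1247/240 211/36
  997/240 393/100 493/100 631/120
  43/12 19/5 81/20 9/2
After step 3:
  1139/270 31729/7200 36929/7200 11747/2160
  56303/14400 6403/1500 28037/6000 36989/7200
  923/240 4609/1200 108/25 1657/360

Answer: 1139/270 31729/7200 36929/7200 11747/2160
56303/14400 6403/1500 28037/6000 36989/7200
923/240 4609/1200 108/25 1657/360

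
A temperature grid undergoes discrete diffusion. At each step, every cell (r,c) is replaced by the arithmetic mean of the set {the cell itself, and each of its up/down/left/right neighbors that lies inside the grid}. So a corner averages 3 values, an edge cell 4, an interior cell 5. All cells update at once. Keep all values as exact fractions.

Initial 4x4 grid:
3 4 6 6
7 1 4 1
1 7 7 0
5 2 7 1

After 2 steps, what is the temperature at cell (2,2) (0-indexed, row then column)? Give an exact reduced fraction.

Answer: 189/50

Derivation:
Step 1: cell (2,2) = 5
Step 2: cell (2,2) = 189/50
Full grid after step 2:
  67/18 533/120 499/120 145/36
  259/60 37/10 423/100 197/60
  107/30 469/100 189/50 19/6
  155/36 473/120 103/24 55/18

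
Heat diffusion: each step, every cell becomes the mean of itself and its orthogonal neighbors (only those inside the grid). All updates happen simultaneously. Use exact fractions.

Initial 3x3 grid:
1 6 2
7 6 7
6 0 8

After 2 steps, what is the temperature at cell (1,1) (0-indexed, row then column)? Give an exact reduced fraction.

Answer: 247/50

Derivation:
Step 1: cell (1,1) = 26/5
Step 2: cell (1,1) = 247/50
Full grid after step 2:
  161/36 1117/240 29/6
  24/5 247/50 419/80
  43/9 293/60 21/4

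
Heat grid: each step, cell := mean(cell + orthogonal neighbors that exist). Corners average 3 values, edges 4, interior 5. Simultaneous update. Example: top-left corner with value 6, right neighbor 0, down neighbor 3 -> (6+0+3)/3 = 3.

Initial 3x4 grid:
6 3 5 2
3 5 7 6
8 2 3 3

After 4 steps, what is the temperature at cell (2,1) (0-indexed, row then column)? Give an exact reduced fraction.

Step 1: cell (2,1) = 9/2
Step 2: cell (2,1) = 199/48
Step 3: cell (2,1) = 32537/7200
Step 4: cell (2,1) = 950909/216000
Full grid after step 4:
  99259/21600 40241/9000 243401/54000 285557/64800
  1948063/432000 204683/45000 196883/45000 1908253/432000
  36919/8100 950909/216000 105581/24000 15449/3600

Answer: 950909/216000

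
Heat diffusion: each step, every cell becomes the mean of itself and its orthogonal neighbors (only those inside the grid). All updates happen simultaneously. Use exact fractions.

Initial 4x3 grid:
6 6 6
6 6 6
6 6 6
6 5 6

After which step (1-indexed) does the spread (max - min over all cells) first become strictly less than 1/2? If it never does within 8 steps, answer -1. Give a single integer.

Step 1: max=6, min=17/3, spread=1/3
  -> spread < 1/2 first at step 1
Step 2: max=6, min=1373/240, spread=67/240
Step 3: max=6, min=12523/2160, spread=437/2160
Step 4: max=5991/1000, min=5026469/864000, spread=29951/172800
Step 5: max=20171/3375, min=45440179/7776000, spread=206761/1555200
Step 6: max=32234329/5400000, min=18206204429/3110400000, spread=14430763/124416000
Step 7: max=2574347273/432000000, min=1094636258311/186624000000, spread=139854109/1492992000
Step 8: max=231428771023/38880000000, min=65762168109749/11197440000000, spread=7114543559/89579520000

Answer: 1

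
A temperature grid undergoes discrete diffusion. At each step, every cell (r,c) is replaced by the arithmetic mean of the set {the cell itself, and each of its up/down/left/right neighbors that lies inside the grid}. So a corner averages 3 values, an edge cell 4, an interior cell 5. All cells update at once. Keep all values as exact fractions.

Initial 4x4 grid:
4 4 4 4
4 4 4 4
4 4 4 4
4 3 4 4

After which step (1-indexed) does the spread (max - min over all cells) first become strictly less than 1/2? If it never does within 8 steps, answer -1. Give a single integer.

Step 1: max=4, min=11/3, spread=1/3
  -> spread < 1/2 first at step 1
Step 2: max=4, min=449/120, spread=31/120
Step 3: max=4, min=4109/1080, spread=211/1080
Step 4: max=4, min=415157/108000, spread=16843/108000
Step 5: max=35921/9000, min=3749357/972000, spread=130111/972000
Step 6: max=2152841/540000, min=112997633/29160000, spread=3255781/29160000
Step 7: max=2148893/540000, min=3398846309/874800000, spread=82360351/874800000
Step 8: max=386293559/97200000, min=102224683109/26244000000, spread=2074577821/26244000000

Answer: 1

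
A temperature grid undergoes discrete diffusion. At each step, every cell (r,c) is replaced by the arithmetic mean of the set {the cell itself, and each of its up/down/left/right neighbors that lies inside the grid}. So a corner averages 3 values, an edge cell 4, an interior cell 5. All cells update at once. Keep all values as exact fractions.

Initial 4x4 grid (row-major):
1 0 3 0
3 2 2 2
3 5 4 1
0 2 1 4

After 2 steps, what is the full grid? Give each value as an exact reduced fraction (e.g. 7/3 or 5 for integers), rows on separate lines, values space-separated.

Answer: 61/36 389/240 421/240 25/18
131/60 239/100 101/50 31/15
37/15 259/100 139/50 43/20
77/36 577/240 187/80 5/2

Derivation:
After step 1:
  4/3 3/2 5/4 5/3
  9/4 12/5 13/5 5/4
  11/4 16/5 13/5 11/4
  5/3 2 11/4 2
After step 2:
  61/36 389/240 421/240 25/18
  131/60 239/100 101/50 31/15
  37/15 259/100 139/50 43/20
  77/36 577/240 187/80 5/2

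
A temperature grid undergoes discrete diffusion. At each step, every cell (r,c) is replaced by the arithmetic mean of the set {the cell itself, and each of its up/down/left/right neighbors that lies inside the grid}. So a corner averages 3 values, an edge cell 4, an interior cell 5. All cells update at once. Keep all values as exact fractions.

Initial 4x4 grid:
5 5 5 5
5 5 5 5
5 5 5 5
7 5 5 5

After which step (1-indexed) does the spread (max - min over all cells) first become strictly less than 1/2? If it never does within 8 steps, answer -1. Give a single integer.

Step 1: max=17/3, min=5, spread=2/3
Step 2: max=50/9, min=5, spread=5/9
Step 3: max=581/108, min=5, spread=41/108
  -> spread < 1/2 first at step 3
Step 4: max=17243/3240, min=5, spread=1043/3240
Step 5: max=511553/97200, min=5, spread=25553/97200
Step 6: max=15251459/2916000, min=45079/9000, spread=645863/2916000
Step 7: max=455041691/87480000, min=300971/60000, spread=16225973/87480000
Step 8: max=13599477983/2624400000, min=135701/27000, spread=409340783/2624400000

Answer: 3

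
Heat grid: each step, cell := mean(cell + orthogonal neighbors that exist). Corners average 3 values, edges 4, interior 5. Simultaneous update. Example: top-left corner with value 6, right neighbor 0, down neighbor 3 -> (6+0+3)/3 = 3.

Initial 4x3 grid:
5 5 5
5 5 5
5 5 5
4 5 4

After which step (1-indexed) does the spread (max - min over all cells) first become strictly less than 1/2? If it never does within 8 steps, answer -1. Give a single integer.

Step 1: max=5, min=9/2, spread=1/2
Step 2: max=5, min=167/36, spread=13/36
  -> spread < 1/2 first at step 2
Step 3: max=5, min=6763/1440, spread=437/1440
Step 4: max=1433/288, min=15377/3240, spread=2977/12960
Step 5: max=11171/2250, min=24704179/5184000, spread=206761/1036800
Step 6: max=3561853/720000, min=1489391321/311040000, spread=1973167/12441600
Step 7: max=159941239/32400000, min=89593591339/18662400000, spread=101302493/746496000
Step 8: max=38294658829/7776000000, min=5389922404001/1119744000000, spread=996067739/8957952000

Answer: 2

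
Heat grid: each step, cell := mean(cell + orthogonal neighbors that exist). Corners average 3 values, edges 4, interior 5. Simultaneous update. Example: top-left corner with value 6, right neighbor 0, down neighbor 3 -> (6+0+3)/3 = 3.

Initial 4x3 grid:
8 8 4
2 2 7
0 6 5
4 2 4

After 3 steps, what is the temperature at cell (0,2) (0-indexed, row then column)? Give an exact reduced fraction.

Step 1: cell (0,2) = 19/3
Step 2: cell (0,2) = 49/9
Step 3: cell (0,2) = 1187/216
Full grid after step 3:
  355/72 7267/1440 1187/216
  481/120 2831/600 1723/360
  141/40 1103/300 1619/360
  107/36 1319/360 211/54

Answer: 1187/216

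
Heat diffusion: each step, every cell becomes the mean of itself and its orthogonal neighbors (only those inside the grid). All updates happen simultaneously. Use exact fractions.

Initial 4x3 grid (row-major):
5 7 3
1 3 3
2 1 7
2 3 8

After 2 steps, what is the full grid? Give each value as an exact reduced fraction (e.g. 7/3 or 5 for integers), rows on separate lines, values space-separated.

After step 1:
  13/3 9/2 13/3
  11/4 3 4
  3/2 16/5 19/4
  7/3 7/2 6
After step 2:
  139/36 97/24 77/18
  139/48 349/100 193/48
  587/240 319/100 359/80
  22/9 451/120 19/4

Answer: 139/36 97/24 77/18
139/48 349/100 193/48
587/240 319/100 359/80
22/9 451/120 19/4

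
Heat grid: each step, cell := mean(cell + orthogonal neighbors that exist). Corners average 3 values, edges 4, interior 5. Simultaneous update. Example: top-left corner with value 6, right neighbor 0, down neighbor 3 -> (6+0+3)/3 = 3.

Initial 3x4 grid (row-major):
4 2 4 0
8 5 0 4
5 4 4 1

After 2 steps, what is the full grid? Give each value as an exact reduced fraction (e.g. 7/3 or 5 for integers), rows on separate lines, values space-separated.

Answer: 167/36 823/240 679/240 65/36
589/120 419/100 61/25 619/240
47/9 973/240 263/80 13/6

Derivation:
After step 1:
  14/3 15/4 3/2 8/3
  11/2 19/5 17/5 5/4
  17/3 9/2 9/4 3
After step 2:
  167/36 823/240 679/240 65/36
  589/120 419/100 61/25 619/240
  47/9 973/240 263/80 13/6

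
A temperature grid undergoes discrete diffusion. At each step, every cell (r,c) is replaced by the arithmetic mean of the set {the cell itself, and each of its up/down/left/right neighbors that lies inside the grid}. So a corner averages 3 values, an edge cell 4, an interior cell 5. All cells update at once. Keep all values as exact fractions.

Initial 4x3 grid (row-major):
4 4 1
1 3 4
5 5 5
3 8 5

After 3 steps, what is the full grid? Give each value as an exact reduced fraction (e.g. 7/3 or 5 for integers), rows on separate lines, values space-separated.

Answer: 2273/720 1933/600 587/180
8587/2400 7211/2000 4531/1200
30101/7200 3391/750 2723/600
2603/540 71617/14400 3739/720

Derivation:
After step 1:
  3 3 3
  13/4 17/5 13/4
  7/2 26/5 19/4
  16/3 21/4 6
After step 2:
  37/12 31/10 37/12
  263/80 181/50 18/5
  1037/240 221/50 24/5
  169/36 1307/240 16/3
After step 3:
  2273/720 1933/600 587/180
  8587/2400 7211/2000 4531/1200
  30101/7200 3391/750 2723/600
  2603/540 71617/14400 3739/720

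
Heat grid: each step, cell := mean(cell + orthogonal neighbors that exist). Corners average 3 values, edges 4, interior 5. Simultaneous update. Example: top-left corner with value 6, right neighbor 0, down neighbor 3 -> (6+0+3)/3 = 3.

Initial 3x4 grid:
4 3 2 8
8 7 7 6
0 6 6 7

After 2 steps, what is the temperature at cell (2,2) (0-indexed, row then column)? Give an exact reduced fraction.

Step 1: cell (2,2) = 13/2
Step 2: cell (2,2) = 1391/240
Full grid after step 2:
  55/12 101/20 299/60 52/9
  1237/240 253/50 303/50 91/15
  85/18 1327/240 1391/240 119/18

Answer: 1391/240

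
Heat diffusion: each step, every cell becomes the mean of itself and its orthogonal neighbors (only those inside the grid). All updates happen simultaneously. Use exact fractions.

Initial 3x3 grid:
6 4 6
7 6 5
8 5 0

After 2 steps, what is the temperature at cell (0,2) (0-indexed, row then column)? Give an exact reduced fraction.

Step 1: cell (0,2) = 5
Step 2: cell (0,2) = 59/12
Full grid after step 2:
  215/36 647/120 59/12
  1469/240 533/100 1079/240
  109/18 403/80 37/9

Answer: 59/12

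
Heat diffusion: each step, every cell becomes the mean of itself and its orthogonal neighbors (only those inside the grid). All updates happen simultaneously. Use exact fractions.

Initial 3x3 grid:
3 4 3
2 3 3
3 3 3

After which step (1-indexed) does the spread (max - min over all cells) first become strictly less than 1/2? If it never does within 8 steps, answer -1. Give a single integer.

Step 1: max=10/3, min=8/3, spread=2/3
Step 2: max=115/36, min=101/36, spread=7/18
  -> spread < 1/2 first at step 2
Step 3: max=1357/432, min=1235/432, spread=61/216
Step 4: max=16063/5184, min=15041/5184, spread=511/2592
Step 5: max=190933/62208, min=182315/62208, spread=4309/31104
Step 6: max=2275783/746496, min=2203193/746496, spread=36295/373248
Step 7: max=27179629/8957952, min=26568083/8957952, spread=305773/4478976
Step 8: max=325062223/107495424, min=319910321/107495424, spread=2575951/53747712

Answer: 2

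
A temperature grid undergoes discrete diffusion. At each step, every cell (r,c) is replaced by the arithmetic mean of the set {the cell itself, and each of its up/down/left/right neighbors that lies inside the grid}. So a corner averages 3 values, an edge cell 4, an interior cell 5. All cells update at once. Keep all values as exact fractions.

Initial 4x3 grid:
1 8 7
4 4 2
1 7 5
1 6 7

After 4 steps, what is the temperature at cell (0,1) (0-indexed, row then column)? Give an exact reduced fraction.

Step 1: cell (0,1) = 5
Step 2: cell (0,1) = 5
Step 3: cell (0,1) = 229/50
Step 4: cell (0,1) = 27667/6000
Full grid after step 4:
  273041/64800 27667/6000 313741/64800
  890357/216000 33389/7500 1058857/216000
  860617/216000 1622897/360000 350039/72000
  533657/129600 3880063/864000 213019/43200

Answer: 27667/6000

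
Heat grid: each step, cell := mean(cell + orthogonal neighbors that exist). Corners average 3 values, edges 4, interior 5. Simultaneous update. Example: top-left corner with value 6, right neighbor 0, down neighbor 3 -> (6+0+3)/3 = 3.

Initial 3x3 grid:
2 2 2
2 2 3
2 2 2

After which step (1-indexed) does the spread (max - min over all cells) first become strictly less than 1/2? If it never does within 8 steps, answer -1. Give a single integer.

Step 1: max=7/3, min=2, spread=1/3
  -> spread < 1/2 first at step 1
Step 2: max=547/240, min=2, spread=67/240
Step 3: max=4757/2160, min=407/200, spread=1807/10800
Step 4: max=1885963/864000, min=11161/5400, spread=33401/288000
Step 5: max=16781933/7776000, min=1123391/540000, spread=3025513/38880000
Step 6: max=6685726867/3110400000, min=60355949/28800000, spread=53531/995328
Step 7: max=399280925849/186624000000, min=16343116051/7776000000, spread=450953/11943936
Step 8: max=23903783560603/11197440000000, min=1967248610519/933120000000, spread=3799043/143327232

Answer: 1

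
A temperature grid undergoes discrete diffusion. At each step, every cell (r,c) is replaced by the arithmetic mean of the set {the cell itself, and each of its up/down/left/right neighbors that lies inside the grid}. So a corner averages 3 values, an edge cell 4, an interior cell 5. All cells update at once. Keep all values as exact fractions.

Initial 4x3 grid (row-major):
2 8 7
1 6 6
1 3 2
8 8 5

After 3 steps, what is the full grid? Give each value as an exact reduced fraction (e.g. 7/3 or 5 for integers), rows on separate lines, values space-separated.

After step 1:
  11/3 23/4 7
  5/2 24/5 21/4
  13/4 4 4
  17/3 6 5
After step 2:
  143/36 1273/240 6
  853/240 223/50 421/80
  185/48 441/100 73/16
  179/36 31/6 5
After step 3:
  4619/1080 71051/14400 497/90
  28513/7200 27589/6000 4057/800
  30223/7200 1684/375 3847/800
  2015/432 8797/1800 707/144

Answer: 4619/1080 71051/14400 497/90
28513/7200 27589/6000 4057/800
30223/7200 1684/375 3847/800
2015/432 8797/1800 707/144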